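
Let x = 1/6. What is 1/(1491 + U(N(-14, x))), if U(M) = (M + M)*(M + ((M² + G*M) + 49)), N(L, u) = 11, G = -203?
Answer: -1/43653 ≈ -2.2908e-5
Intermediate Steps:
x = ⅙ ≈ 0.16667
U(M) = 2*M*(49 + M² - 202*M) (U(M) = (M + M)*(M + ((M² - 203*M) + 49)) = (2*M)*(M + (49 + M² - 203*M)) = (2*M)*(49 + M² - 202*M) = 2*M*(49 + M² - 202*M))
1/(1491 + U(N(-14, x))) = 1/(1491 + 2*11*(49 + 11² - 202*11)) = 1/(1491 + 2*11*(49 + 121 - 2222)) = 1/(1491 + 2*11*(-2052)) = 1/(1491 - 45144) = 1/(-43653) = -1/43653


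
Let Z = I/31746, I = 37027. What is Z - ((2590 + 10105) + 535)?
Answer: -419962553/31746 ≈ -13229.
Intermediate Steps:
Z = 37027/31746 ≈ 1.1664
Z - ((2590 + 10105) + 535) = 37027/31746 - ((2590 + 10105) + 535) = 37027/31746 - (12695 + 535) = 37027/31746 - 1*13230 = 37027/31746 - 13230 = -419962553/31746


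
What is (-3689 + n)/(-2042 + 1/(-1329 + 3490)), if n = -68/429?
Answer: 3420104489/1893074469 ≈ 1.8066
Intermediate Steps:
n = -68/429 (n = -68*1/429 = -68/429 ≈ -0.15851)
(-3689 + n)/(-2042 + 1/(-1329 + 3490)) = (-3689 - 68/429)/(-2042 + 1/(-1329 + 3490)) = -1582649/(429*(-2042 + 1/2161)) = -1582649/(429*(-4412761/2161)) = -1582649/429*(-2161/4412761) = 3420104489/1893074469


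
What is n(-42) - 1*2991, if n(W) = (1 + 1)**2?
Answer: -2987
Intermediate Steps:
n(W) = 4 (n(W) = 2**2 = 4)
n(-42) - 1*2991 = 4 - 1*2991 = 4 - 2991 = -2987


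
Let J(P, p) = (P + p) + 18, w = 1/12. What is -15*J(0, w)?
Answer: -1085/4 ≈ -271.25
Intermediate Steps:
w = 1/12 ≈ 0.083333
J(P, p) = 18 + P + p
-15*J(0, w) = -15*(18 + 0 + 1/12) = -15*217/12 = -1085/4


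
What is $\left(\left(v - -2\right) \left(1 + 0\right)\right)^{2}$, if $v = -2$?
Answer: $0$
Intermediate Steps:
$\left(\left(v - -2\right) \left(1 + 0\right)\right)^{2} = \left(\left(-2 - -2\right) \left(1 + 0\right)\right)^{2} = \left(\left(-2 + 2\right) 1\right)^{2} = \left(0 \cdot 1\right)^{2} = 0^{2} = 0$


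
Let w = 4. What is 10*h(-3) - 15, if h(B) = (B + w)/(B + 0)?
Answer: -55/3 ≈ -18.333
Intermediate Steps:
h(B) = (4 + B)/B (h(B) = (B + 4)/(B + 0) = (4 + B)/B)
10*h(-3) - 15 = 10*((4 - 3)/(-3)) - 15 = 10*(-⅓*1) - 15 = 10*(-⅓) - 15 = -10/3 - 15 = -55/3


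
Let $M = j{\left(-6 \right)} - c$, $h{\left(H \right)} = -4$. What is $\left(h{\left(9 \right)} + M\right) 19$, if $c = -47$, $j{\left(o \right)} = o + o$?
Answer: $589$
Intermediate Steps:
$j{\left(o \right)} = 2 o$
$M = 35$ ($M = 2 \left(-6\right) - -47 = -12 + 47 = 35$)
$\left(h{\left(9 \right)} + M\right) 19 = \left(-4 + 35\right) 19 = 31 \cdot 19 = 589$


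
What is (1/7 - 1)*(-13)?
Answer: 78/7 ≈ 11.143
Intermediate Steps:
(1/7 - 1)*(-13) = (⅐ - 1)*(-13) = -6/7*(-13) = 78/7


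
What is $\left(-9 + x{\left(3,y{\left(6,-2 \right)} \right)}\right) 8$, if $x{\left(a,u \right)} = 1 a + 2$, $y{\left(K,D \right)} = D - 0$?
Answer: $-32$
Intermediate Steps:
$y{\left(K,D \right)} = D$ ($y{\left(K,D \right)} = D + 0 = D$)
$x{\left(a,u \right)} = 2 + a$ ($x{\left(a,u \right)} = a + 2 = 2 + a$)
$\left(-9 + x{\left(3,y{\left(6,-2 \right)} \right)}\right) 8 = \left(-9 + \left(2 + 3\right)\right) 8 = \left(-9 + 5\right) 8 = \left(-4\right) 8 = -32$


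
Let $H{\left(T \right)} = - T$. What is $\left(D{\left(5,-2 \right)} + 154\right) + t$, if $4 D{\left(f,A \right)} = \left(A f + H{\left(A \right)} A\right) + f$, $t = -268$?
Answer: $- \frac{465}{4} \approx -116.25$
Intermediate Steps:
$D{\left(f,A \right)} = - \frac{A^{2}}{4} + \frac{f}{4} + \frac{A f}{4}$ ($D{\left(f,A \right)} = \frac{\left(A f + - A A\right) + f}{4} = \frac{\left(A f - A^{2}\right) + f}{4} = \frac{\left(- A^{2} + A f\right) + f}{4} = \frac{f - A^{2} + A f}{4} = - \frac{A^{2}}{4} + \frac{f}{4} + \frac{A f}{4}$)
$\left(D{\left(5,-2 \right)} + 154\right) + t = \left(\left(- \frac{\left(-2\right)^{2}}{4} + \frac{1}{4} \cdot 5 + \frac{1}{4} \left(-2\right) 5\right) + 154\right) - 268 = \left(\left(\left(- \frac{1}{4}\right) 4 + \frac{5}{4} - \frac{5}{2}\right) + 154\right) - 268 = \left(\left(-1 + \frac{5}{4} - \frac{5}{2}\right) + 154\right) - 268 = \left(- \frac{9}{4} + 154\right) - 268 = \frac{607}{4} - 268 = - \frac{465}{4}$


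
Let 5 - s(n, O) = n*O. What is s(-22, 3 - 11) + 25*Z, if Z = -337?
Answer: -8596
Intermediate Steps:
s(n, O) = 5 - O*n (s(n, O) = 5 - n*O = 5 - O*n)
s(-22, 3 - 11) + 25*Z = (5 - 1*(3 - 11)*(-22)) + 25*(-337) = (5 - 1*(-8)*(-22)) - 8425 = (5 - 176) - 8425 = -171 - 8425 = -8596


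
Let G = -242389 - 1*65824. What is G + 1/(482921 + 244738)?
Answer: -224273963366/727659 ≈ -3.0821e+5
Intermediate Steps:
G = -308213 (G = -242389 - 65824 = -308213)
G + 1/(482921 + 244738) = -308213 + 1/(482921 + 244738) = -308213 + 1/727659 = -224273963366/727659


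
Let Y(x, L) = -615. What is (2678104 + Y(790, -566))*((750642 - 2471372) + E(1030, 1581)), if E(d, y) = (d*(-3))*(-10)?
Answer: -4524501236870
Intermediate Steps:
E(d, y) = 30*d (E(d, y) = -3*d*(-10) = 30*d)
(2678104 + Y(790, -566))*((750642 - 2471372) + E(1030, 1581)) = (2678104 - 615)*((750642 - 2471372) + 30*1030) = 2677489*(-1720730 + 30900) = 2677489*(-1689830) = -4524501236870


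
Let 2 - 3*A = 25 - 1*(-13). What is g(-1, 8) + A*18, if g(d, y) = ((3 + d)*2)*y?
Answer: -184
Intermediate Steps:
A = -12 (A = 2/3 - (25 - 1*(-13))/3 = 2/3 - (25 + 13)/3 = 2/3 - 1/3*38 = 2/3 - 38/3 = -12)
g(d, y) = y*(6 + 2*d) (g(d, y) = (6 + 2*d)*y = y*(6 + 2*d))
g(-1, 8) + A*18 = 2*8*(3 - 1) - 12*18 = 2*8*2 - 216 = 32 - 216 = -184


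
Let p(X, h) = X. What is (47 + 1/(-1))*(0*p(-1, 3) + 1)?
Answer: 46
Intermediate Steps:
(47 + 1/(-1))*(0*p(-1, 3) + 1) = (47 + 1/(-1))*(0*(-1) + 1) = (47 - 1)*(0 + 1) = 46*1 = 46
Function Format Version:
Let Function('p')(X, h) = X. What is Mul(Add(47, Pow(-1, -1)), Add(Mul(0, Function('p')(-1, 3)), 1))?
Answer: 46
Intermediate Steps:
Mul(Add(47, Pow(-1, -1)), Add(Mul(0, Function('p')(-1, 3)), 1)) = Mul(Add(47, Pow(-1, -1)), Add(Mul(0, -1), 1)) = Mul(Add(47, -1), Add(0, 1)) = Mul(46, 1) = 46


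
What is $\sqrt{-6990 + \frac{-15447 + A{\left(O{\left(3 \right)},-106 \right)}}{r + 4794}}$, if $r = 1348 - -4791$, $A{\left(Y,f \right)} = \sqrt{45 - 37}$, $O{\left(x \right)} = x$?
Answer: $\frac{\sqrt{-993682521 + 26 \sqrt{2}}}{377} \approx 83.615 i$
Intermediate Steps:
$A{\left(Y,f \right)} = 2 \sqrt{2}$ ($A{\left(Y,f \right)} = \sqrt{8} = 2 \sqrt{2}$)
$r = 6139$ ($r = 1348 + 4791 = 6139$)
$\sqrt{-6990 + \frac{-15447 + A{\left(O{\left(3 \right)},-106 \right)}}{r + 4794}} = \sqrt{-6990 + \frac{-15447 + 2 \sqrt{2}}{6139 + 4794}} = \sqrt{-6990 + \frac{-15447 + 2 \sqrt{2}}{10933}} = \sqrt{-6990 + \left(-15447 + 2 \sqrt{2}\right) \frac{1}{10933}} = \sqrt{-6990 - \left(\frac{15447}{10933} - \frac{2 \sqrt{2}}{10933}\right)} = \sqrt{- \frac{76437117}{10933} + \frac{2 \sqrt{2}}{10933}}$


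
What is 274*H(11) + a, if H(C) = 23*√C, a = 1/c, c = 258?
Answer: 1/258 + 6302*√11 ≈ 20901.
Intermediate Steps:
a = 1/258 ≈ 0.0038760
274*H(11) + a = 274*(23*√11) + 1/258 = 6302*√11 + 1/258 = 1/258 + 6302*√11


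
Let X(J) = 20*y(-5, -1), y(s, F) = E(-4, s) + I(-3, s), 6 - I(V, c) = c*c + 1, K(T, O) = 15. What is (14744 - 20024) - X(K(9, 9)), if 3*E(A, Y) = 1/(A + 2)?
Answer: -14630/3 ≈ -4876.7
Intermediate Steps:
E(A, Y) = 1/(3*(2 + A)) (E(A, Y) = 1/(3*(A + 2)) = 1/(3*(2 + A)))
I(V, c) = 5 - c² (I(V, c) = 6 - (c*c + 1) = 6 - (c² + 1) = 6 - (1 + c²) = 6 + (-1 - c²) = 5 - c²)
y(s, F) = 29/6 - s² (y(s, F) = 1/(3*(2 - 4)) + (5 - s²) = (⅓)/(-2) + (5 - s²) = (⅓)*(-½) + (5 - s²) = -⅙ + (5 - s²) = 29/6 - s²)
X(J) = -1210/3 (X(J) = 20*(29/6 - 1*(-5)²) = 20*(29/6 - 1*25) = 20*(29/6 - 25) = 20*(-121/6) = -1210/3)
(14744 - 20024) - X(K(9, 9)) = (14744 - 20024) - 1*(-1210/3) = -5280 + 1210/3 = -14630/3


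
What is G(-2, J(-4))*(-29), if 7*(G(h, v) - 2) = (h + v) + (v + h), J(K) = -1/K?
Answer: -87/2 ≈ -43.500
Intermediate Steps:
G(h, v) = 2 + 2*h/7 + 2*v/7 (G(h, v) = 2 + ((h + v) + (v + h))/7 = 2 + ((h + v) + (h + v))/7 = 2 + (2*h + 2*v)/7 = 2 + (2*h/7 + 2*v/7) = 2 + 2*h/7 + 2*v/7)
G(-2, J(-4))*(-29) = (2 + (2/7)*(-2) + 2*(-1/(-4))/7)*(-29) = (2 - 4/7 + 2*(-1*(-¼))/7)*(-29) = (2 - 4/7 + (2/7)*(¼))*(-29) = (2 - 4/7 + 1/14)*(-29) = (3/2)*(-29) = -87/2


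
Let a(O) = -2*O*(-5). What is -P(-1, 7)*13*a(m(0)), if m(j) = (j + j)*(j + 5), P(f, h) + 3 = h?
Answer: 0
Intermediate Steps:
P(f, h) = -3 + h
m(j) = 2*j*(5 + j) (m(j) = (2*j)*(5 + j) = 2*j*(5 + j))
a(O) = 10*O
-P(-1, 7)*13*a(m(0)) = -(-3 + 7)*13*10*(2*0*(5 + 0)) = -4*13*10*(2*0*5) = -52*10*0 = -52*0 = -1*0 = 0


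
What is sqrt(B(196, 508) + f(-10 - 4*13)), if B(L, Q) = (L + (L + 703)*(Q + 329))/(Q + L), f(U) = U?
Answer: 3*sqrt(866569)/88 ≈ 31.735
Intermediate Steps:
B(L, Q) = (L + (329 + Q)*(703 + L))/(L + Q) (B(L, Q) = (L + (703 + L)*(329 + Q))/(L + Q) = (L + (329 + Q)*(703 + L))/(L + Q))
sqrt(B(196, 508) + f(-10 - 4*13)) = sqrt((231287 + 330*196 + 703*508 + 196*508)/(196 + 508) + (-10 - 4*13)) = sqrt((231287 + 64680 + 357124 + 99568)/704 + (-10 - 52)) = sqrt((1/704)*752659 - 62) = sqrt(752659/704 - 62) = sqrt(709011/704) = 3*sqrt(866569)/88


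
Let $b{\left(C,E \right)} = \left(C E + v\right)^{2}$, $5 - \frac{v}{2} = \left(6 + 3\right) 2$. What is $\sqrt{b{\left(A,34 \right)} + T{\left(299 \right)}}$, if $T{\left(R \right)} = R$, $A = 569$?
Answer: $\sqrt{373262699} \approx 19320.0$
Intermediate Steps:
$v = -26$ ($v = 10 - 2 \left(6 + 3\right) 2 = 10 - 2 \cdot 9 \cdot 2 = 10 - 36 = -26$)
$b{\left(C,E \right)} = \left(-26 + C E\right)^{2}$ ($b{\left(C,E \right)} = \left(C E - 26\right)^{2} = \left(-26 + C E\right)^{2}$)
$\sqrt{b{\left(A,34 \right)} + T{\left(299 \right)}} = \sqrt{\left(-26 + 569 \cdot 34\right)^{2} + 299} = \sqrt{\left(-26 + 19346\right)^{2} + 299} = \sqrt{19320^{2} + 299} = \sqrt{373262400 + 299} = \sqrt{373262699}$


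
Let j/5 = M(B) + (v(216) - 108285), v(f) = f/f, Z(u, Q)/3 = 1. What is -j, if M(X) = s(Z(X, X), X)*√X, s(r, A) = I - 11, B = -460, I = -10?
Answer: 541420 + 210*I*√115 ≈ 5.4142e+5 + 2252.0*I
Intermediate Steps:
Z(u, Q) = 3 (Z(u, Q) = 3*1 = 3)
v(f) = 1
s(r, A) = -21 (s(r, A) = -10 - 11 = -21)
M(X) = -21*√X
j = -541420 - 210*I*√115 (j = 5*(-42*I*√115 + (1 - 108285)) = 5*(-42*I*√115 - 108284) = 5*(-108284 - 42*I*√115) = -541420 - 210*I*√115 ≈ -5.4142e+5 - 2252.0*I)
-j = -(-541420 - 210*I*√115) = 541420 + 210*I*√115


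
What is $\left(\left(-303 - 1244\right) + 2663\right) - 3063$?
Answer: $-1947$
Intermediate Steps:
$\left(\left(-303 - 1244\right) + 2663\right) - 3063 = \left(-1547 + 2663\right) - 3063 = 1116 - 3063 = -1947$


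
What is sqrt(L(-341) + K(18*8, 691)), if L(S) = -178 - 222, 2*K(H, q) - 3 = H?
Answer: I*sqrt(1306)/2 ≈ 18.069*I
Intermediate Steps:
K(H, q) = 3/2 + H/2
L(S) = -400
sqrt(L(-341) + K(18*8, 691)) = sqrt(-400 + (3/2 + (18*8)/2)) = sqrt(-400 + (3/2 + (1/2)*144)) = sqrt(-400 + (3/2 + 72)) = sqrt(-400 + 147/2) = sqrt(-653/2) = I*sqrt(1306)/2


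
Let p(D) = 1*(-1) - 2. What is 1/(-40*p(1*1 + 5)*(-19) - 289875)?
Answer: -1/292155 ≈ -3.4228e-6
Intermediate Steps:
p(D) = -3 (p(D) = -1 - 2 = -3)
1/(-40*p(1*1 + 5)*(-19) - 289875) = 1/(-40*(-3)*(-19) - 289875) = 1/(120*(-19) - 289875) = 1/(-2280 - 289875) = 1/(-292155) = -1/292155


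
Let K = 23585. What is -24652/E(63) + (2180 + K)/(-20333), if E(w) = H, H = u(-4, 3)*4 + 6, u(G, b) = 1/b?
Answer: -752157089/223663 ≈ -3362.9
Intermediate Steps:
H = 22/3 (H = 4/3 + 6 = 22/3 ≈ 7.3333)
E(w) = 22/3
-24652/E(63) + (2180 + K)/(-20333) = -24652/22/3 + (2180 + 23585)/(-20333) = -24652*3/22 + 25765*(-1/20333) = -36978/11 - 25765/20333 = -752157089/223663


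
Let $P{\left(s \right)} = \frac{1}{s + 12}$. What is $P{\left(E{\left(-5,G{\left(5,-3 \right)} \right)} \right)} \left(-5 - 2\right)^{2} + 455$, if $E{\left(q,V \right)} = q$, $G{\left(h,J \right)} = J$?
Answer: $462$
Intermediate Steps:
$P{\left(s \right)} = \frac{1}{12 + s}$
$P{\left(E{\left(-5,G{\left(5,-3 \right)} \right)} \right)} \left(-5 - 2\right)^{2} + 455 = \frac{\left(-5 - 2\right)^{2}}{12 - 5} + 455 = \frac{\left(-7\right)^{2}}{7} + 455 = \frac{1}{7} \cdot 49 + 455 = 7 + 455 = 462$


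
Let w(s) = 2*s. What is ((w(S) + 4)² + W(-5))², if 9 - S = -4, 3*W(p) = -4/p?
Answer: 182358016/225 ≈ 8.1048e+5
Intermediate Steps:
W(p) = -4/(3*p) (W(p) = (-4/p)/3 = -4/(3*p))
S = 13 (S = 9 - 1*(-4) = 9 + 4 = 13)
((w(S) + 4)² + W(-5))² = ((2*13 + 4)² - 4/3/(-5))² = ((26 + 4)² - 4/3*(-⅕))² = (30² + 4/15)² = (900 + 4/15)² = (13504/15)² = 182358016/225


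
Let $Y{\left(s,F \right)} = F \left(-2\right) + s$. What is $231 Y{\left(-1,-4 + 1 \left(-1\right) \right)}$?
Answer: $2079$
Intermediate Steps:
$Y{\left(s,F \right)} = s - 2 F$ ($Y{\left(s,F \right)} = - 2 F + s = s - 2 F$)
$231 Y{\left(-1,-4 + 1 \left(-1\right) \right)} = 231 \left(-1 - 2 \left(-4 + 1 \left(-1\right)\right)\right) = 231 \left(-1 - 2 \left(-4 - 1\right)\right) = 231 \left(-1 - -10\right) = 231 \left(-1 + 10\right) = 231 \cdot 9 = 2079$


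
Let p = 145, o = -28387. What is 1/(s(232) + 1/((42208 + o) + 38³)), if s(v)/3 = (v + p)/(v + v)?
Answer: 1099088/2679043 ≈ 0.41025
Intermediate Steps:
s(v) = 3*(145 + v)/(2*v) (s(v) = 3*((v + 145)/(v + v)) = 3*((145 + v)/((2*v))) = 3*((145 + v)*(1/(2*v))) = 3*((145 + v)/(2*v)) = 3*(145 + v)/(2*v))
1/(s(232) + 1/((42208 + o) + 38³)) = 1/((3/2)*(145 + 232)/232 + 1/((42208 - 28387) + 38³)) = 1/((3/2)*(1/232)*377 + 1/(13821 + 54872)) = 1/(39/16 + 1/68693) = 1/(2679043/1099088) = 1099088/2679043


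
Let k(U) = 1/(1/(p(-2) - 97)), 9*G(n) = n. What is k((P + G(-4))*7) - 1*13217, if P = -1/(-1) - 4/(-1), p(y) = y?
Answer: -13316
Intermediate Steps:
G(n) = n/9
P = 5 (P = -1*(-1) - 4*(-1) = 1 + 4 = 5)
k(U) = -99 (k(U) = 1/(1/(-2 - 97)) = 1/(1/(-99)) = 1/(-1/99) = -99)
k((P + G(-4))*7) - 1*13217 = -99 - 1*13217 = -99 - 13217 = -13316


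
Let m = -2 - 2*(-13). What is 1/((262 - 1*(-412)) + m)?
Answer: 1/698 ≈ 0.0014327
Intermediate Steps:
m = 24 (m = -2 + 26 = 24)
1/((262 - 1*(-412)) + m) = 1/((262 - 1*(-412)) + 24) = 1/((262 + 412) + 24) = 1/(674 + 24) = 1/698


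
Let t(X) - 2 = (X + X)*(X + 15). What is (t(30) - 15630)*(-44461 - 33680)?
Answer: 1010206848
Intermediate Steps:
t(X) = 2 + 2*X*(15 + X) (t(X) = 2 + (X + X)*(X + 15) = 2 + (2*X)*(15 + X) = 2 + 2*X*(15 + X))
(t(30) - 15630)*(-44461 - 33680) = ((2 + 2*30**2 + 30*30) - 15630)*(-44461 - 33680) = ((2 + 2*900 + 900) - 15630)*(-78141) = ((2 + 1800 + 900) - 15630)*(-78141) = (2702 - 15630)*(-78141) = -12928*(-78141) = 1010206848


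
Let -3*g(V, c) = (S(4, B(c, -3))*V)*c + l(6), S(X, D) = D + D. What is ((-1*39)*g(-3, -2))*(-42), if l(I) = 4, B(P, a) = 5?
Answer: -34944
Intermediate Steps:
S(X, D) = 2*D
g(V, c) = -4/3 - 10*V*c/3 (g(V, c) = -(((2*5)*V)*c + 4)/3 = -((10*V)*c + 4)/3 = -(10*V*c + 4)/3 = -(4 + 10*V*c)/3 = -4/3 - 10*V*c/3)
((-1*39)*g(-3, -2))*(-42) = ((-1*39)*(-4/3 - 10/3*(-3)*(-2)))*(-42) = -39*(-4/3 - 20)*(-42) = -39*(-64/3)*(-42) = 832*(-42) = -34944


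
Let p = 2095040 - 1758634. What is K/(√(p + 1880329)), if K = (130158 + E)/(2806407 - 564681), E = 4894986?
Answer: 837524*√2216735/828218747435 ≈ 0.0015056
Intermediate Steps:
p = 336406
K = 837524/373621 (K = (130158 + 4894986)/(2806407 - 564681) = 5025144/2241726 = 5025144*(1/2241726) = 837524/373621 ≈ 2.2416)
K/(√(p + 1880329)) = 837524/(373621*(√(336406 + 1880329))) = 837524/(373621*(√2216735)) = 837524*(√2216735/2216735)/373621 = 837524*√2216735/828218747435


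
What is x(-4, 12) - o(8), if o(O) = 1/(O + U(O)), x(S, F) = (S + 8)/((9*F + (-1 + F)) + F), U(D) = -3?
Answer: -111/655 ≈ -0.16947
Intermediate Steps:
x(S, F) = (8 + S)/(-1 + 11*F) (x(S, F) = (8 + S)/((-1 + 10*F) + F) = (8 + S)/(-1 + 11*F))
o(O) = 1/(-3 + O) (o(O) = 1/(O - 3) = 1/(-3 + O))
x(-4, 12) - o(8) = (8 - 4)/(-1 + 11*12) - 1/(-3 + 8) = 4/(-1 + 132) - 1/5 = 4/131 - 1*⅕ = (1/131)*4 - ⅕ = 4/131 - ⅕ = -111/655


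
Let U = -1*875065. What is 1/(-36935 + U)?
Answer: -1/912000 ≈ -1.0965e-6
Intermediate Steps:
U = -875065
1/(-36935 + U) = 1/(-36935 - 875065) = 1/(-912000) = -1/912000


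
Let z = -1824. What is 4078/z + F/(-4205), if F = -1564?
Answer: -7147627/3834960 ≈ -1.8638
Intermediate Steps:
4078/z + F/(-4205) = 4078/(-1824) - 1564/(-4205) = 4078*(-1/1824) - 1564*(-1/4205) = -2039/912 + 1564/4205 = -7147627/3834960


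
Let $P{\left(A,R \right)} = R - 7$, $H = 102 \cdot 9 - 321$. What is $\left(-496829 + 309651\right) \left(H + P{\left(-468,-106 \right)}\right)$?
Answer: $-90594152$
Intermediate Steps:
$H = 597$ ($H = 918 - 321 = 597$)
$P{\left(A,R \right)} = -7 + R$ ($P{\left(A,R \right)} = R - 7 = -7 + R$)
$\left(-496829 + 309651\right) \left(H + P{\left(-468,-106 \right)}\right) = \left(-496829 + 309651\right) \left(597 - 113\right) = - 187178 \left(597 - 113\right) = \left(-187178\right) 484 = -90594152$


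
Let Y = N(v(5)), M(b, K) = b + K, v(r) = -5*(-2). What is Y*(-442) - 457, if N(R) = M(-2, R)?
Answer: -3993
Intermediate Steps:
v(r) = 10
M(b, K) = K + b
N(R) = -2 + R (N(R) = R - 2 = -2 + R)
Y = 8 (Y = -2 + 10 = 8)
Y*(-442) - 457 = 8*(-442) - 457 = -3536 - 457 = -3993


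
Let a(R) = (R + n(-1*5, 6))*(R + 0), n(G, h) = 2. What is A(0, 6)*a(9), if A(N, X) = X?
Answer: 594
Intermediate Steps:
a(R) = R*(2 + R) (a(R) = (R + 2)*(R + 0) = (2 + R)*R = R*(2 + R))
A(0, 6)*a(9) = 6*(9*(2 + 9)) = 6*(9*11) = 6*99 = 594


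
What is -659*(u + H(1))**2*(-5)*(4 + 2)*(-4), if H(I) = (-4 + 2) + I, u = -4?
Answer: -1977000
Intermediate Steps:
H(I) = -2 + I
-659*(u + H(1))**2*(-5)*(4 + 2)*(-4) = -659*(-4 + (-2 + 1))**2*(-5)*(4 + 2)*(-4) = -659*(-4 - 1)**2*(-5)*6*(-4) = -659*(-5)**2*(-5)*(-24) = -659*25*(-5)*(-24) = -(-82375)*(-24) = -659*3000 = -1977000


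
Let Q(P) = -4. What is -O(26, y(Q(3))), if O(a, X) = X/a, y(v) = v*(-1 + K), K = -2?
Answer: -6/13 ≈ -0.46154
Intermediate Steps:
y(v) = -3*v (y(v) = v*(-1 - 2) = v*(-3) = -3*v)
-O(26, y(Q(3))) = -(-3*(-4))/26 = -12/26 = -1*6/13 = -6/13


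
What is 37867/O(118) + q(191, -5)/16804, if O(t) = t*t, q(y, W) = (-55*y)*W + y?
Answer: 342583663/58494724 ≈ 5.8567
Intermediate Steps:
q(y, W) = y - 55*W*y (q(y, W) = -55*W*y + y = y - 55*W*y)
O(t) = t**2
37867/O(118) + q(191, -5)/16804 = 37867/(118**2) + (191*(1 - 55*(-5)))/16804 = 37867/13924 + (191*(1 + 275))*(1/16804) = 37867*(1/13924) + (191*276)*(1/16804) = 37867/13924 + 52716*(1/16804) = 37867/13924 + 13179/4201 = 342583663/58494724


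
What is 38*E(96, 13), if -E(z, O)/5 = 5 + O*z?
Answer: -238070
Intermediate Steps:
E(z, O) = -25 - 5*O*z (E(z, O) = -5*(5 + O*z) = -25 - 5*O*z)
38*E(96, 13) = 38*(-25 - 5*13*96) = 38*(-25 - 6240) = 38*(-6265) = -238070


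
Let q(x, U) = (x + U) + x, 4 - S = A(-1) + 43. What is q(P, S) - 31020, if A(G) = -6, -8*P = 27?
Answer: -124239/4 ≈ -31060.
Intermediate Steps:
P = -27/8 (P = -⅛*27 = -27/8 ≈ -3.3750)
S = -33 (S = 4 - (-6 + 43) = 4 - 1*37 = 4 - 37 = -33)
q(x, U) = U + 2*x (q(x, U) = (U + x) + x = U + 2*x)
q(P, S) - 31020 = (-33 + 2*(-27/8)) - 31020 = (-33 - 27/4) - 31020 = -159/4 - 31020 = -124239/4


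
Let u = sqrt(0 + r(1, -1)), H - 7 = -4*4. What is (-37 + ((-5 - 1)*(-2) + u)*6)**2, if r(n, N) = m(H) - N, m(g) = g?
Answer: 937 + 840*I*sqrt(2) ≈ 937.0 + 1187.9*I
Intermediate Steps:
H = -9 (H = 7 - 4*4 = 7 - 16 = -9)
r(n, N) = -9 - N
u = 2*I*sqrt(2) (u = sqrt(0 + (-9 - 1*(-1))) = sqrt(0 + (-9 + 1)) = sqrt(0 - 8) = sqrt(-8) = 2*I*sqrt(2) ≈ 2.8284*I)
(-37 + ((-5 - 1)*(-2) + u)*6)**2 = (-37 + ((-5 - 1)*(-2) + 2*I*sqrt(2))*6)**2 = (-37 + (-6*(-2) + 2*I*sqrt(2))*6)**2 = (-37 + (12 + 2*I*sqrt(2))*6)**2 = (-37 + (72 + 12*I*sqrt(2)))**2 = (35 + 12*I*sqrt(2))**2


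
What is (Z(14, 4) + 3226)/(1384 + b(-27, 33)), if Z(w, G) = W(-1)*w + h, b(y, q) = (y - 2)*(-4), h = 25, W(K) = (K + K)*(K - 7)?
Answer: 139/60 ≈ 2.3167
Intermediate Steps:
W(K) = 2*K*(-7 + K) (W(K) = (2*K)*(-7 + K) = 2*K*(-7 + K))
b(y, q) = 8 - 4*y (b(y, q) = (-2 + y)*(-4) = 8 - 4*y)
Z(w, G) = 25 + 16*w (Z(w, G) = (2*(-1)*(-7 - 1))*w + 25 = (2*(-1)*(-8))*w + 25 = 16*w + 25 = 25 + 16*w)
(Z(14, 4) + 3226)/(1384 + b(-27, 33)) = ((25 + 16*14) + 3226)/(1384 + (8 - 4*(-27))) = ((25 + 224) + 3226)/(1384 + (8 + 108)) = (249 + 3226)/(1384 + 116) = 3475/1500 = 3475*(1/1500) = 139/60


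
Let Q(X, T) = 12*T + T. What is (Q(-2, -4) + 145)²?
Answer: 8649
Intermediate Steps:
Q(X, T) = 13*T
(Q(-2, -4) + 145)² = (13*(-4) + 145)² = (-52 + 145)² = 93² = 8649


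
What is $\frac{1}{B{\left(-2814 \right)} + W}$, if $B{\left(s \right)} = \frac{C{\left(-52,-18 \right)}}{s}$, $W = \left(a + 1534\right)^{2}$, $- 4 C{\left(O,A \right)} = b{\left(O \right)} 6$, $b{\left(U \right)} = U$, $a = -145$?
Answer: $\frac{469}{904851536} \approx 5.1832 \cdot 10^{-7}$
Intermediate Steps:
$C{\left(O,A \right)} = - \frac{3 O}{2}$ ($C{\left(O,A \right)} = - \frac{O 6}{4} = - \frac{6 O}{4} = - \frac{3 O}{2}$)
$W = 1929321$ ($W = \left(-145 + 1534\right)^{2} = 1389^{2} = 1929321$)
$B{\left(s \right)} = \frac{78}{s}$ ($B{\left(s \right)} = \frac{\left(- \frac{3}{2}\right) \left(-52\right)}{s} = \frac{78}{s}$)
$\frac{1}{B{\left(-2814 \right)} + W} = \frac{1}{\frac{78}{-2814} + 1929321} = \frac{1}{78 \left(- \frac{1}{2814}\right) + 1929321} = \frac{1}{- \frac{13}{469} + 1929321} = \frac{1}{\frac{904851536}{469}} = \frac{469}{904851536}$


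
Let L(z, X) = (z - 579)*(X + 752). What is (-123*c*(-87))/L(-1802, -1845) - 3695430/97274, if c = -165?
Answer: -4894431139200/126574533821 ≈ -38.668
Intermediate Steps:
L(z, X) = (-579 + z)*(752 + X)
(-123*c*(-87))/L(-1802, -1845) - 3695430/97274 = (-123*(-165)*(-87))/(-435408 - 579*(-1845) + 752*(-1802) - 1845*(-1802)) - 3695430/97274 = (20295*(-87))/(-435408 + 1068255 - 1355104 + 3324690) - 3695430*1/97274 = -1765665/2602433 - 1847715/48637 = -4894431139200/126574533821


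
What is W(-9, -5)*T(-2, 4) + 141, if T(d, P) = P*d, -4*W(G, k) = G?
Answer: 123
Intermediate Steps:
W(G, k) = -G/4
W(-9, -5)*T(-2, 4) + 141 = (-1/4*(-9))*(4*(-2)) + 141 = (9/4)*(-8) + 141 = -18 + 141 = 123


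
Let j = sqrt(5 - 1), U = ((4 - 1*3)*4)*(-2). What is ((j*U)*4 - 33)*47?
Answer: -4559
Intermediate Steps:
U = -8 (U = ((4 - 3)*4)*(-2) = (1*4)*(-2) = 4*(-2) = -8)
j = 2 (j = sqrt(4) = 2)
((j*U)*4 - 33)*47 = ((2*(-8))*4 - 33)*47 = (-16*4 - 33)*47 = (-64 - 33)*47 = -97*47 = -4559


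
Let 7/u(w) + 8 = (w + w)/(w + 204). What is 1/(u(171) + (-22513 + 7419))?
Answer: -886/13374159 ≈ -6.6247e-5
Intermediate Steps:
u(w) = 7/(-8 + 2*w/(204 + w)) (u(w) = 7/(-8 + (w + w)/(w + 204)) = 7/(-8 + (2*w)/(204 + w)) = 7/(-8 + 2*w/(204 + w)))
1/(u(171) + (-22513 + 7419)) = 1/(7*(-204 - 1*171)/(6*(272 + 171)) + (-22513 + 7419)) = 1/((7/6)*(-204 - 171)/443 - 15094) = 1/((7/6)*(1/443)*(-375) - 15094) = 1/(-875/886 - 15094) = 1/(-13374159/886) = -886/13374159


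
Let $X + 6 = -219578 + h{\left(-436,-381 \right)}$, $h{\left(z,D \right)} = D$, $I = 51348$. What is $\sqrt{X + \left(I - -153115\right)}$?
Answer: $i \sqrt{15502} \approx 124.51 i$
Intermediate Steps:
$X = -219965$ ($X = -6 - 219959 = -219965$)
$\sqrt{X + \left(I - -153115\right)} = \sqrt{-219965 + \left(51348 - -153115\right)} = \sqrt{-219965 + \left(51348 + 153115\right)} = \sqrt{-219965 + 204463} = \sqrt{-15502} = i \sqrt{15502}$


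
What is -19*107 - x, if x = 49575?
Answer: -51608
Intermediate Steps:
-19*107 - x = -19*107 - 1*49575 = -2033 - 49575 = -51608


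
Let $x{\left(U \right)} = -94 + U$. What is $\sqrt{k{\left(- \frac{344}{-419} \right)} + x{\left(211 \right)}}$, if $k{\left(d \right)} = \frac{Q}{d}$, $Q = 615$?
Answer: $\frac{\sqrt{25622238}}{172} \approx 29.429$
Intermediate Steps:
$k{\left(d \right)} = \frac{615}{d}$
$\sqrt{k{\left(- \frac{344}{-419} \right)} + x{\left(211 \right)}} = \sqrt{\frac{615}{\left(-344\right) \frac{1}{-419}} + \left(-94 + 211\right)} = \sqrt{\frac{615}{\left(-344\right) \left(- \frac{1}{419}\right)} + 117} = \sqrt{\frac{615}{\frac{344}{419}} + 117} = \sqrt{615 \cdot \frac{419}{344} + 117} = \sqrt{\frac{257685}{344} + 117} = \sqrt{\frac{297933}{344}} = \frac{\sqrt{25622238}}{172}$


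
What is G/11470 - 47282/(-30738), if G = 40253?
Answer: 18932141/3750690 ≈ 5.0476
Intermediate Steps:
G/11470 - 47282/(-30738) = 40253/11470 - 47282/(-30738) = 40253*(1/11470) - 47282*(-1/30738) = 40253/11470 + 503/327 = 18932141/3750690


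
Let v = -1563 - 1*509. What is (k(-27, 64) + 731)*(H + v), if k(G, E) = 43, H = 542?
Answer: -1184220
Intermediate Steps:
v = -2072 (v = -1563 - 509 = -2072)
(k(-27, 64) + 731)*(H + v) = (43 + 731)*(542 - 2072) = 774*(-1530) = -1184220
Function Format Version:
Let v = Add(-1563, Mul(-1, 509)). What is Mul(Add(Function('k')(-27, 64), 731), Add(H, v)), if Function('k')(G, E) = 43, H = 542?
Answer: -1184220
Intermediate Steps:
v = -2072 (v = Add(-1563, -509) = -2072)
Mul(Add(Function('k')(-27, 64), 731), Add(H, v)) = Mul(Add(43, 731), Add(542, -2072)) = Mul(774, -1530) = -1184220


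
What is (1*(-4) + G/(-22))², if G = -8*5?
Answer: 576/121 ≈ 4.7603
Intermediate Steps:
G = -40
(1*(-4) + G/(-22))² = (1*(-4) - 40/(-22))² = (-4 - 40*(-1/22))² = (-4 + 20/11)² = (-24/11)² = 576/121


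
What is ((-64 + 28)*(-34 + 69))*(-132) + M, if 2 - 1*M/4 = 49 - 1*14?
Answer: 166188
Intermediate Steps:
M = -132 (M = 8 - 4*(49 - 1*14) = 8 - 4*(49 - 14) = 8 - 4*35 = 8 - 140 = -132)
((-64 + 28)*(-34 + 69))*(-132) + M = ((-64 + 28)*(-34 + 69))*(-132) - 132 = -36*35*(-132) - 132 = -1260*(-132) - 132 = 166320 - 132 = 166188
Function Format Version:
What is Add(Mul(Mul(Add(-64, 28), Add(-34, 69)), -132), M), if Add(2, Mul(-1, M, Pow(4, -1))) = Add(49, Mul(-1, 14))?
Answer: 166188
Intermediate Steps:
M = -132 (M = Add(8, Mul(-4, Add(49, Mul(-1, 14)))) = Add(8, Mul(-4, Add(49, -14))) = Add(8, Mul(-4, 35)) = Add(8, -140) = -132)
Add(Mul(Mul(Add(-64, 28), Add(-34, 69)), -132), M) = Add(Mul(Mul(Add(-64, 28), Add(-34, 69)), -132), -132) = Add(Mul(Mul(-36, 35), -132), -132) = Add(Mul(-1260, -132), -132) = Add(166320, -132) = 166188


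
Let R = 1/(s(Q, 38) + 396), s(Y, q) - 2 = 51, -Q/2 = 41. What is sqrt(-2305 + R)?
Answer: 8*I*sqrt(7260779)/449 ≈ 48.01*I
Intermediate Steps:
Q = -82 (Q = -2*41 = -82)
s(Y, q) = 53 (s(Y, q) = 2 + 51 = 53)
R = 1/449 (R = 1/(53 + 396) = 1/449 ≈ 0.0022272)
sqrt(-2305 + R) = sqrt(-2305 + 1/449) = sqrt(-1034944/449) = 8*I*sqrt(7260779)/449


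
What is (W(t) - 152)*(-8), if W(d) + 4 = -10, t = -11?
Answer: 1328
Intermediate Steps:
W(d) = -14 (W(d) = -4 - 10 = -14)
(W(t) - 152)*(-8) = (-14 - 152)*(-8) = -166*(-8) = 1328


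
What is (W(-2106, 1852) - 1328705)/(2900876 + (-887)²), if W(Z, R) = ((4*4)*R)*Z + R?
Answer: -12746369/737529 ≈ -17.283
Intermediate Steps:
W(Z, R) = R + 16*R*Z (W(Z, R) = (16*R)*Z + R = 16*R*Z + R = R + 16*R*Z)
(W(-2106, 1852) - 1328705)/(2900876 + (-887)²) = (1852*(1 + 16*(-2106)) - 1328705)/(2900876 + (-887)²) = (1852*(1 - 33696) - 1328705)/(2900876 + 786769) = (1852*(-33695) - 1328705)/3687645 = (-62403140 - 1328705)*(1/3687645) = -63731845*1/3687645 = -12746369/737529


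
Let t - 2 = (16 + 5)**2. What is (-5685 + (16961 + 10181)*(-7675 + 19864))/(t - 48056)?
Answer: -110276051/15871 ≈ -6948.3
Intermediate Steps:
t = 443 (t = 2 + (16 + 5)**2 = 2 + 21**2 = 2 + 441 = 443)
(-5685 + (16961 + 10181)*(-7675 + 19864))/(t - 48056) = (-5685 + (16961 + 10181)*(-7675 + 19864))/(443 - 48056) = (-5685 + 27142*12189)/(-47613) = (-5685 + 330833838)*(-1/47613) = 330828153*(-1/47613) = -110276051/15871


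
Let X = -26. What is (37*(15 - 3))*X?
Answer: -11544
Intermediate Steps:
(37*(15 - 3))*X = (37*(15 - 3))*(-26) = (37*12)*(-26) = 444*(-26) = -11544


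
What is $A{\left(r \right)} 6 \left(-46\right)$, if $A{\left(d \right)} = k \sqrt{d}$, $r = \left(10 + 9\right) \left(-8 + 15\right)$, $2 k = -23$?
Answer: $3174 \sqrt{133} \approx 36604.0$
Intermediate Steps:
$k = - \frac{23}{2}$ ($k = \frac{1}{2} \left(-23\right) = - \frac{23}{2} \approx -11.5$)
$r = 133$ ($r = 19 \cdot 7 = 133$)
$A{\left(d \right)} = - \frac{23 \sqrt{d}}{2}$
$A{\left(r \right)} 6 \left(-46\right) = - \frac{23 \sqrt{133}}{2} \cdot 6 \left(-46\right) = - \frac{23 \sqrt{133}}{2} \left(-276\right) = 3174 \sqrt{133}$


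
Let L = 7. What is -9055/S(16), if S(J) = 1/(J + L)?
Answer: -208265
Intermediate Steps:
S(J) = 1/(7 + J) (S(J) = 1/(J + 7) = 1/(7 + J))
-9055/S(16) = -9055/(1/(7 + 16)) = -9055/(1/23) = -9055/1/23 = -9055*23 = -208265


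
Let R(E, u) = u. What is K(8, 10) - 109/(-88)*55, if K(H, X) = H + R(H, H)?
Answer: 673/8 ≈ 84.125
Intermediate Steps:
K(H, X) = 2*H (K(H, X) = H + H = 2*H)
K(8, 10) - 109/(-88)*55 = 2*8 - 109/(-88)*55 = 16 - 109*(-1/88)*55 = 16 + (109/88)*55 = 16 + 545/8 = 673/8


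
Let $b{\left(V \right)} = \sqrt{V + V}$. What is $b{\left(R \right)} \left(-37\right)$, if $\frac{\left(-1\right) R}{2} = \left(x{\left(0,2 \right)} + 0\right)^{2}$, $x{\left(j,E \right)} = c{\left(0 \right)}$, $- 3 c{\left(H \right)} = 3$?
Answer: $- 74 i \approx - 74.0 i$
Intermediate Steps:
$c{\left(H \right)} = -1$ ($c{\left(H \right)} = \left(- \frac{1}{3}\right) 3 = -1$)
$x{\left(j,E \right)} = -1$
$R = -2$ ($R = - 2 \left(-1 + 0\right)^{2} = - 2 \left(-1\right)^{2} = \left(-2\right) 1 = -2$)
$b{\left(V \right)} = \sqrt{2} \sqrt{V}$ ($b{\left(V \right)} = \sqrt{2 V} = \sqrt{2} \sqrt{V}$)
$b{\left(R \right)} \left(-37\right) = \sqrt{2} \sqrt{-2} \left(-37\right) = \sqrt{2} i \sqrt{2} \left(-37\right) = 2 i \left(-37\right) = - 74 i$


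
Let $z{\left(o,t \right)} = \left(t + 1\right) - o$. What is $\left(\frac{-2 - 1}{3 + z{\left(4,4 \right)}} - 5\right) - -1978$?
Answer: $\frac{7889}{4} \approx 1972.3$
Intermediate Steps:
$z{\left(o,t \right)} = 1 + t - o$ ($z{\left(o,t \right)} = \left(1 + t\right) - o = 1 + t - o$)
$\left(\frac{-2 - 1}{3 + z{\left(4,4 \right)}} - 5\right) - -1978 = \left(\frac{-2 - 1}{3 + \left(1 + 4 - 4\right)} - 5\right) - -1978 = \left(- \frac{3}{3 + \left(1 + 4 - 4\right)} - 5\right) + 1978 = \left(- \frac{3}{3 + 1} - 5\right) + 1978 = \left(- \frac{3}{4} - 5\right) + 1978 = - \frac{23}{4} + 1978 = \frac{7889}{4}$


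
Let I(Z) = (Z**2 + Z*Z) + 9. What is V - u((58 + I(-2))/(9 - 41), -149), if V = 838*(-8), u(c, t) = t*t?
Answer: -28905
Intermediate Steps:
I(Z) = 9 + 2*Z**2 (I(Z) = (Z**2 + Z**2) + 9 = 2*Z**2 + 9 = 9 + 2*Z**2)
u(c, t) = t**2
V = -6704
V - u((58 + I(-2))/(9 - 41), -149) = -6704 - 1*(-149)**2 = -6704 - 1*22201 = -6704 - 22201 = -28905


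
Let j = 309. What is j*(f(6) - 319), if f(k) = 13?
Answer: -94554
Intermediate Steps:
j*(f(6) - 319) = 309*(13 - 319) = 309*(-306) = -94554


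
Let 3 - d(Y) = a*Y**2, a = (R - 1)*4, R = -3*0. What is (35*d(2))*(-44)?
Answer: -29260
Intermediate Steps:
R = 0
a = -4 (a = (0 - 1)*4 = -1*4 = -4)
d(Y) = 3 + 4*Y**2 (d(Y) = 3 - (-4)*Y**2 = 3 + 4*Y**2)
(35*d(2))*(-44) = (35*(3 + 4*2**2))*(-44) = (35*(3 + 4*4))*(-44) = (35*(3 + 16))*(-44) = (35*19)*(-44) = 665*(-44) = -29260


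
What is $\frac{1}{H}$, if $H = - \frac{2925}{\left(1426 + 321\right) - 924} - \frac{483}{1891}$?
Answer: $- \frac{1556293}{5928684} \approx -0.2625$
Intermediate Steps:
$H = - \frac{5928684}{1556293}$ ($H = - \frac{2925}{1747 - 924} - \frac{483}{1891} = - \frac{2925}{823} - \frac{483}{1891} = - \frac{5928684}{1556293} \approx -3.8095$)
$\frac{1}{H} = \frac{1}{- \frac{5928684}{1556293}} = - \frac{1556293}{5928684}$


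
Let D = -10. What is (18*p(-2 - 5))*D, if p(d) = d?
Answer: 1260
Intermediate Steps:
(18*p(-2 - 5))*D = (18*(-2 - 5))*(-10) = (18*(-7))*(-10) = -126*(-10) = 1260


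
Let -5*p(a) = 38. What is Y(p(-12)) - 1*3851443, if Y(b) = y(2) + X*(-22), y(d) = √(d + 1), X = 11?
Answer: -3851685 + √3 ≈ -3.8517e+6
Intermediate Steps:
p(a) = -38/5 (p(a) = -⅕*38 = -38/5)
y(d) = √(1 + d)
Y(b) = -242 + √3 (Y(b) = √(1 + 2) + 11*(-22) = √3 - 242 = -242 + √3)
Y(p(-12)) - 1*3851443 = (-242 + √3) - 1*3851443 = (-242 + √3) - 3851443 = -3851685 + √3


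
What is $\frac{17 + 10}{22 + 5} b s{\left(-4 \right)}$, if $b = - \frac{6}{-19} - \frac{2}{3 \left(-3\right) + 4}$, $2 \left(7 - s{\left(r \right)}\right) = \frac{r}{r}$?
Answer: $\frac{442}{95} \approx 4.6526$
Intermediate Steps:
$s{\left(r \right)} = \frac{13}{2}$ ($s{\left(r \right)} = 7 - \frac{r \frac{1}{r}}{2} = 7 - \frac{1}{2} = \frac{13}{2}$)
$b = \frac{68}{95}$ ($b = \left(-6\right) \left(- \frac{1}{19}\right) - \frac{2}{-9 + 4} = \frac{6}{19} - \frac{2}{-5} = \frac{6}{19} - - \frac{2}{5} = \frac{6}{19} + \frac{2}{5} = \frac{68}{95} \approx 0.71579$)
$\frac{17 + 10}{22 + 5} b s{\left(-4 \right)} = \frac{17 + 10}{22 + 5} \cdot \frac{68}{95} \cdot \frac{13}{2} = \frac{27}{27} \cdot \frac{68}{95} \cdot \frac{13}{2} = 27 \cdot \frac{1}{27} \cdot \frac{68}{95} \cdot \frac{13}{2} = 1 \cdot \frac{68}{95} \cdot \frac{13}{2} = \frac{68}{95} \cdot \frac{13}{2} = \frac{442}{95}$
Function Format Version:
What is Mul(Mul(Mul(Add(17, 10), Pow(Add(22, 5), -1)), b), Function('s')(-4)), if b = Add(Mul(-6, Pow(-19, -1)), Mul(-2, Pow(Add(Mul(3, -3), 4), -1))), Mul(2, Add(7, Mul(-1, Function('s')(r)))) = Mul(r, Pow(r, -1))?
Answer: Rational(442, 95) ≈ 4.6526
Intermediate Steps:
Function('s')(r) = Rational(13, 2) (Function('s')(r) = Add(7, Mul(Rational(-1, 2), Mul(r, Pow(r, -1)))) = Add(7, Mul(Rational(-1, 2), 1)) = Add(7, Rational(-1, 2)) = Rational(13, 2))
b = Rational(68, 95) (b = Add(Mul(-6, Rational(-1, 19)), Mul(-2, Pow(Add(-9, 4), -1))) = Add(Rational(6, 19), Mul(-2, Pow(-5, -1))) = Add(Rational(6, 19), Mul(-2, Rational(-1, 5))) = Add(Rational(6, 19), Rational(2, 5)) = Rational(68, 95) ≈ 0.71579)
Mul(Mul(Mul(Add(17, 10), Pow(Add(22, 5), -1)), b), Function('s')(-4)) = Mul(Mul(Mul(Add(17, 10), Pow(Add(22, 5), -1)), Rational(68, 95)), Rational(13, 2)) = Mul(Mul(Mul(27, Pow(27, -1)), Rational(68, 95)), Rational(13, 2)) = Mul(Mul(Mul(27, Rational(1, 27)), Rational(68, 95)), Rational(13, 2)) = Mul(Mul(1, Rational(68, 95)), Rational(13, 2)) = Mul(Rational(68, 95), Rational(13, 2)) = Rational(442, 95)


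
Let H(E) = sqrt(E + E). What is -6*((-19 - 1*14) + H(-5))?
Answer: 198 - 6*I*sqrt(10) ≈ 198.0 - 18.974*I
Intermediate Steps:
H(E) = sqrt(2)*sqrt(E) (H(E) = sqrt(2*E) = sqrt(2)*sqrt(E))
-6*((-19 - 1*14) + H(-5)) = -6*((-19 - 1*14) + sqrt(2)*sqrt(-5)) = -6*((-19 - 14) + sqrt(2)*(I*sqrt(5))) = -6*(-33 + I*sqrt(10)) = 198 - 6*I*sqrt(10)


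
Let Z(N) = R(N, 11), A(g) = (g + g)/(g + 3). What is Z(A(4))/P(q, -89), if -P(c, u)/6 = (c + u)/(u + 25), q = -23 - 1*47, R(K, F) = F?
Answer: -352/477 ≈ -0.73795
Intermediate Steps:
A(g) = 2*g/(3 + g) (A(g) = (2*g)/(3 + g) = 2*g/(3 + g))
q = -70 (q = -23 - 47 = -70)
P(c, u) = -6*(c + u)/(25 + u) (P(c, u) = -6*(c + u)/(u + 25) = -6*(c + u)/(25 + u))
Z(N) = 11
Z(A(4))/P(q, -89) = 11/((6*(-1*(-70) - 1*(-89))/(25 - 89))) = 11/((6*(70 + 89)/(-64))) = 11/((6*(-1/64)*159)) = 11/(-477/32) = 11*(-32/477) = -352/477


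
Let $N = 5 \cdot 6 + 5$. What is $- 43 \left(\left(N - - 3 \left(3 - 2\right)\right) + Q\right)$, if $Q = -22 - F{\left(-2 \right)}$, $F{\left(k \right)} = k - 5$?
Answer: $-989$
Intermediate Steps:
$N = 35$ ($N = 30 + 5 = 35$)
$F{\left(k \right)} = -5 + k$ ($F{\left(k \right)} = k - 5 = -5 + k$)
$Q = -15$ ($Q = -22 - \left(-5 - 2\right) = -22 - -7 = -22 + 7 = -15$)
$- 43 \left(\left(N - - 3 \left(3 - 2\right)\right) + Q\right) = - 43 \left(\left(35 - - 3 \left(3 - 2\right)\right) - 15\right) = - 43 \left(\left(35 - \left(-3\right) 1\right) - 15\right) = - 43 \left(\left(35 - -3\right) - 15\right) = - 43 \left(\left(35 + 3\right) - 15\right) = - 43 \left(38 - 15\right) = \left(-43\right) 23 = -989$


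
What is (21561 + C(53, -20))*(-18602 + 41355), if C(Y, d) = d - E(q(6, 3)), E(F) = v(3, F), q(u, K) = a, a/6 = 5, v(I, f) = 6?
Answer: 489985855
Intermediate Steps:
a = 30 (a = 6*5 = 30)
q(u, K) = 30
E(F) = 6
C(Y, d) = -6 + d (C(Y, d) = d - 1*6 = d - 6 = -6 + d)
(21561 + C(53, -20))*(-18602 + 41355) = (21561 + (-6 - 20))*(-18602 + 41355) = (21561 - 26)*22753 = 21535*22753 = 489985855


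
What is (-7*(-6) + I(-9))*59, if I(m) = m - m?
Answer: 2478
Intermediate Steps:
I(m) = 0
(-7*(-6) + I(-9))*59 = (-7*(-6) + 0)*59 = (42 + 0)*59 = 42*59 = 2478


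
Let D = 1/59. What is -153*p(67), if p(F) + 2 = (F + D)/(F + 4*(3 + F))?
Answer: 5659776/20473 ≈ 276.45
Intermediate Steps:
D = 1/59 ≈ 0.016949
p(F) = -2 + (1/59 + F)/(12 + 5*F) (p(F) = -2 + (F + 1/59)/(F + 4*(3 + F)) = -2 + (1/59 + F)/(F + (12 + 4*F)) = -2 + (1/59 + F)/(12 + 5*F))
-153*p(67) = -153*(-1415 - 531*67)/(59*(12 + 5*67)) = -153*(-1415 - 35577)/(59*(12 + 335)) = -153*(-36992)/(59*347) = -153*(-36992/20473) = 5659776/20473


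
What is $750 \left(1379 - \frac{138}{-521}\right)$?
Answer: $\frac{538947750}{521} \approx 1.0344 \cdot 10^{6}$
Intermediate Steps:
$750 \left(1379 - \frac{138}{-521}\right) = 750 \left(1379 - - \frac{138}{521}\right) = 750 \left(1379 + \frac{138}{521}\right) = 750 \cdot \frac{718597}{521} = \frac{538947750}{521}$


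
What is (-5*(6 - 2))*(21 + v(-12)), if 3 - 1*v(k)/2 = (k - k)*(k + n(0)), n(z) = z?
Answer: -540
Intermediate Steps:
v(k) = 6 (v(k) = 6 - 2*(k - k)*(k + 0) = 6 - 0*k = 6 - 2*0 = 6 + 0 = 6)
(-5*(6 - 2))*(21 + v(-12)) = (-5*(6 - 2))*(21 + 6) = -5*4*27 = -20*27 = -540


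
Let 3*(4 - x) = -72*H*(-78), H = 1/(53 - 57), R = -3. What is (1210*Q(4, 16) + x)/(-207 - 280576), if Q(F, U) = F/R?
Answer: 3424/842349 ≈ 0.0040648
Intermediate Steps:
H = -¼ (H = 1/(-4) = -¼ ≈ -0.25000)
Q(F, U) = -F/3 (Q(F, U) = F/(-3) = F*(-⅓) = -F/3)
x = 472 (x = 4 - (-72*(-¼))*(-78)/3 = 4 - 6*(-78) = 4 - ⅓*(-1404) = 4 + 468 = 472)
(1210*Q(4, 16) + x)/(-207 - 280576) = (1210*(-⅓*4) + 472)/(-207 - 280576) = (1210*(-4/3) + 472)/(-280783) = (-4840/3 + 472)*(-1/280783) = -3424/3*(-1/280783) = 3424/842349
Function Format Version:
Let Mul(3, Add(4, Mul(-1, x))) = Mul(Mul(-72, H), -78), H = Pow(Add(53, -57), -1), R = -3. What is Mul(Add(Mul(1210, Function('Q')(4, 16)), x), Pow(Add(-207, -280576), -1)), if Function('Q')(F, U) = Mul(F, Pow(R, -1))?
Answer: Rational(3424, 842349) ≈ 0.0040648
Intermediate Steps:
H = Rational(-1, 4) (H = Pow(-4, -1) = Rational(-1, 4) ≈ -0.25000)
Function('Q')(F, U) = Mul(Rational(-1, 3), F) (Function('Q')(F, U) = Mul(F, Pow(-3, -1)) = Mul(F, Rational(-1, 3)) = Mul(Rational(-1, 3), F))
x = 472 (x = Add(4, Mul(Rational(-1, 3), Mul(Mul(-72, Rational(-1, 4)), -78))) = Add(4, Mul(Rational(-1, 3), Mul(18, -78))) = Add(4, Mul(Rational(-1, 3), -1404)) = Add(4, 468) = 472)
Mul(Add(Mul(1210, Function('Q')(4, 16)), x), Pow(Add(-207, -280576), -1)) = Mul(Add(Mul(1210, Mul(Rational(-1, 3), 4)), 472), Pow(Add(-207, -280576), -1)) = Mul(Add(Mul(1210, Rational(-4, 3)), 472), Pow(-280783, -1)) = Mul(Add(Rational(-4840, 3), 472), Rational(-1, 280783)) = Mul(Rational(-3424, 3), Rational(-1, 280783)) = Rational(3424, 842349)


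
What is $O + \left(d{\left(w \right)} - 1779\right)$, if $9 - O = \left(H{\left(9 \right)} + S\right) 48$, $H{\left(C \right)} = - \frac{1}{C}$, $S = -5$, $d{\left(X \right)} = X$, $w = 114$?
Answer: $- \frac{4232}{3} \approx -1410.7$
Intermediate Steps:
$O = \frac{763}{3}$ ($O = 9 - \left(- \frac{1}{9} - 5\right) 48 = 9 - \left(- \frac{46}{9}\right) 48 = 9 - - \frac{736}{3} = 9 + \frac{736}{3} = \frac{763}{3} \approx 254.33$)
$O + \left(d{\left(w \right)} - 1779\right) = \frac{763}{3} + \left(114 - 1779\right) = \frac{763}{3} - 1665 = - \frac{4232}{3}$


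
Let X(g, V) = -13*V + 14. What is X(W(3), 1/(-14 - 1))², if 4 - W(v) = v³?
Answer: 49729/225 ≈ 221.02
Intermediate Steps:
W(v) = 4 - v³
X(g, V) = 14 - 13*V
X(W(3), 1/(-14 - 1))² = (14 - 13/(-14 - 1))² = (14 - 13/(-15))² = (14 - 13*(-1/15))² = (14 + 13/15)² = (223/15)² = 49729/225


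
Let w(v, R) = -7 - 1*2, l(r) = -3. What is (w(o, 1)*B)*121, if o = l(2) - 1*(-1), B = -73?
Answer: 79497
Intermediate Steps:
o = -2 (o = -3 - 1*(-1) = -3 + 1 = -2)
w(v, R) = -9 (w(v, R) = -7 - 2 = -9)
(w(o, 1)*B)*121 = -9*(-73)*121 = 657*121 = 79497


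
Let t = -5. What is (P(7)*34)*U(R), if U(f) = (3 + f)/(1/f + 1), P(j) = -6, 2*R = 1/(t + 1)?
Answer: 1173/14 ≈ 83.786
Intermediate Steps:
R = -⅛ (R = 1/(2*(-5 + 1)) = (½)/(-4) = (½)*(-¼) = -⅛ ≈ -0.12500)
U(f) = (3 + f)/(1 + 1/f)
(P(7)*34)*U(R) = (-6*34)*(-(3 - ⅛)/(8*(1 - ⅛))) = -(-51)*23/(2*7/8*8) = -(-51)*8*23/(2*7*8) = -204*(-23/56) = 1173/14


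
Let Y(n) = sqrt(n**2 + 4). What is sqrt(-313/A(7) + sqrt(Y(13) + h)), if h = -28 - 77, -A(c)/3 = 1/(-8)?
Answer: sqrt(-7512 + 9*I*sqrt(105 - sqrt(173)))/3 ≈ 0.16586 + 28.891*I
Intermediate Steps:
Y(n) = sqrt(4 + n**2)
A(c) = 3/8 (A(c) = -3/(-8) = -3*(-1)/8 = -3*(-1/8) = 3/8)
h = -105
sqrt(-313/A(7) + sqrt(Y(13) + h)) = sqrt(-313/3/8 + sqrt(sqrt(4 + 13**2) - 105)) = sqrt(-313*8/3 + sqrt(sqrt(4 + 169) - 105)) = sqrt(-2504/3 + sqrt(sqrt(173) - 105)) = sqrt(-2504/3 + sqrt(-105 + sqrt(173)))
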